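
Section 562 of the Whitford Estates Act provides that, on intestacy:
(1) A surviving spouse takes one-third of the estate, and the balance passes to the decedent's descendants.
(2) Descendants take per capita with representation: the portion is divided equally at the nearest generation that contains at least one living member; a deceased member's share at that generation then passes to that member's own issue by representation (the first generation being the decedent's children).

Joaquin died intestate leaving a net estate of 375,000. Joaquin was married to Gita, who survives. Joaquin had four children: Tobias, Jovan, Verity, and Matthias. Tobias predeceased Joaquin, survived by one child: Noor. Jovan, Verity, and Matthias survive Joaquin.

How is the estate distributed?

Gita: 125,000; Noor: 62,500; Jovan: 62,500; Verity: 62,500; Matthias: 62,500

Gita takes one-third of 375,000 = 125,000. The remaining 250,000 passes to the descendants.
The descendants' portion (250,000) is divided into 4 shares of 62,500: Jovan, Verity, and Matthias each take 62,500; Tobias's 62,500 share passes to Tobias's issue.
Tobias's share (62,500) passes entirely to Noor.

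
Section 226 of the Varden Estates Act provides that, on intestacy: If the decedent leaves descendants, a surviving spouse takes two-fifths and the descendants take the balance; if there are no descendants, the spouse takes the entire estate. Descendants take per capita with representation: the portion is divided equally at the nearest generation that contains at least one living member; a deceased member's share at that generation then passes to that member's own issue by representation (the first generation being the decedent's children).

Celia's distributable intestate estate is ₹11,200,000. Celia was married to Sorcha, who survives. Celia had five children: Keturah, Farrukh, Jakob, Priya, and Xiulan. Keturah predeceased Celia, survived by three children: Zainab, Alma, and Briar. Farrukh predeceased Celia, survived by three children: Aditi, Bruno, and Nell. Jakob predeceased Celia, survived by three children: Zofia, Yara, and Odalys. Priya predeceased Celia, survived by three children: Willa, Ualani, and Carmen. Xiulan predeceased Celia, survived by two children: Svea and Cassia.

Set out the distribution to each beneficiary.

Sorcha takes two-fifths of ₹11,200,000 = ₹4,480,000. The remaining ₹6,720,000 passes to the descendants.
No child survives, so the initial division is made at the grandchildren's generation.
The descendants' portion (₹6,720,000) is divided into 14 shares of ₹480,000: Zainab, Alma, Briar, Aditi, Bruno, Nell, Zofia, Yara, Odalys, Willa, Ualani, Carmen, Svea, and Cassia each take ₹480,000.

Sorcha: ₹4,480,000; Zainab: ₹480,000; Alma: ₹480,000; Briar: ₹480,000; Aditi: ₹480,000; Bruno: ₹480,000; Nell: ₹480,000; Zofia: ₹480,000; Yara: ₹480,000; Odalys: ₹480,000; Willa: ₹480,000; Ualani: ₹480,000; Carmen: ₹480,000; Svea: ₹480,000; Cassia: ₹480,000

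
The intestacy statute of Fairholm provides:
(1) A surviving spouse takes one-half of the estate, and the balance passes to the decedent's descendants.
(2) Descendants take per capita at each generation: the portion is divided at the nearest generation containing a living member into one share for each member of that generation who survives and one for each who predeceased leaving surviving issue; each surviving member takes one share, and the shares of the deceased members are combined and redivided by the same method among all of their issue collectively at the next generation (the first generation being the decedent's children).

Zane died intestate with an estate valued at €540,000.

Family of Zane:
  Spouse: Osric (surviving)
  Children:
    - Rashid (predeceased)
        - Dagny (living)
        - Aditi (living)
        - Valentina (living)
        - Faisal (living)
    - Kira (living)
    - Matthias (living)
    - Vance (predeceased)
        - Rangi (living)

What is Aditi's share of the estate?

Osric takes one-half of €540,000 = €270,000. The remaining €270,000 passes to the descendants.
The descendants' portion (€270,000) is divided at the children's generation into 4 shares of €67,500. Kira and Matthias each take €67,500. The 2 shares of the deceased (Rashid and Vance) are combined into a pool of €135,000.
That pool (€135,000) is divided at the grandchildren's generation equally among Dagny, Aditi, Valentina, Faisal, and Rangi: €27,000 each.

Aditi receives €27,000.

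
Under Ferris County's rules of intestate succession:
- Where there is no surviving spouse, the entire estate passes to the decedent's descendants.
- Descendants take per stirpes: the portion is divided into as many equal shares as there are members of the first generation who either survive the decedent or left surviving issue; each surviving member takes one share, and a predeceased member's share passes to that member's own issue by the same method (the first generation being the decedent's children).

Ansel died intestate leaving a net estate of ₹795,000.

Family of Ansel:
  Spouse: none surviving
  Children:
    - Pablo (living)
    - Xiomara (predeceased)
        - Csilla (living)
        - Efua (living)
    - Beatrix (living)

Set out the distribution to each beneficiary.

Pablo: ₹265,000; Csilla: ₹132,500; Efua: ₹132,500; Beatrix: ₹265,000

The entire ₹795,000 passes to the descendants.
That amount (₹795,000) is divided into 3 shares of ₹265,000: Pablo and Beatrix each take ₹265,000; Xiomara's ₹265,000 share passes to Xiomara's issue.
Xiomara's share (₹265,000) is divided into 2 shares of ₹132,500: Csilla and Efua each take ₹132,500.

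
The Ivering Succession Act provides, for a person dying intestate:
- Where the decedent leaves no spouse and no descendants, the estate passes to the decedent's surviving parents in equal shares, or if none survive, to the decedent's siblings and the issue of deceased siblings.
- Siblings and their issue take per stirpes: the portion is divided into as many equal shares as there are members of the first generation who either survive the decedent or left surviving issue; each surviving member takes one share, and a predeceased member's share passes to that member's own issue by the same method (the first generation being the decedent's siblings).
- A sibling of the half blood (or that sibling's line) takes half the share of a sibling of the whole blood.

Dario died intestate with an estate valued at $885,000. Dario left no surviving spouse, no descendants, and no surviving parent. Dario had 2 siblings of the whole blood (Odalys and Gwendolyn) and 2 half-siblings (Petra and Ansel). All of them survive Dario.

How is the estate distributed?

Petra: $147,500; Odalys: $295,000; Gwendolyn: $295,000; Ansel: $147,500

The entire $885,000 passes to the siblings and their issue.
Counting each half-blood sibling's line as half a unit, there are 3 units in $885,000, so one unit is $295,000. Whole-blood lines (Odalys and Gwendolyn) take $295,000 each; half-blood lines (Petra and Ansel) take $147,500 each.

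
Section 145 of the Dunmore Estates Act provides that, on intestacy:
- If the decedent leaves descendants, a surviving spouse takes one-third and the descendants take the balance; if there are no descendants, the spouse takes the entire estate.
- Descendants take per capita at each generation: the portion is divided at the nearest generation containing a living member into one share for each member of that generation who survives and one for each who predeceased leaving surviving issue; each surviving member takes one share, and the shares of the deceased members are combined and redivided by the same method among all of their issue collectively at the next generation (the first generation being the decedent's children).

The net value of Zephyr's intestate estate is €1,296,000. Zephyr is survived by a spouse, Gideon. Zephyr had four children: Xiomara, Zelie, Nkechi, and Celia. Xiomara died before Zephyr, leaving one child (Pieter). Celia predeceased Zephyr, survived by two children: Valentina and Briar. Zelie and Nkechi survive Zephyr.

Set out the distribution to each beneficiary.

Gideon takes one-third of €1,296,000 = €432,000. The remaining €864,000 passes to the descendants.
The descendants' portion (€864,000) is divided at the children's generation into 4 shares of €216,000. Zelie and Nkechi each take €216,000. The 2 shares of the deceased (Xiomara and Celia) are combined into a pool of €432,000.
That pool (€432,000) is divided at the grandchildren's generation equally among Pieter, Valentina, and Briar: €144,000 each.

Gideon: €432,000; Pieter: €144,000; Zelie: €216,000; Nkechi: €216,000; Valentina: €144,000; Briar: €144,000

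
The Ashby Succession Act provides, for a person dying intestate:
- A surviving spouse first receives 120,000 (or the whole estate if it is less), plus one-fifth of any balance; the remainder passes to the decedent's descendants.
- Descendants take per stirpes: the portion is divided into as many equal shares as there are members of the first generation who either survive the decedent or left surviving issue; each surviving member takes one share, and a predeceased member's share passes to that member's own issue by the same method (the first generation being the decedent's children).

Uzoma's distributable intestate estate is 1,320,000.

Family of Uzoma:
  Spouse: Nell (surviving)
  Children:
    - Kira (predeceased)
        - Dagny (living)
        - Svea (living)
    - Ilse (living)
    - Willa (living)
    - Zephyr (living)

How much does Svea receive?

Nell first takes 120,000, leaving a balance of 1,200,000. Nell then takes one-fifth of the balance (240,000), for a total of 360,000. The remaining 960,000 passes to the descendants.
The descendants' portion (960,000) is divided into 4 shares of 240,000: Ilse, Willa, and Zephyr each take 240,000; Kira's 240,000 share passes to Kira's issue.
Kira's share (240,000) is divided into 2 shares of 120,000: Dagny and Svea each take 120,000.

Svea receives 120,000.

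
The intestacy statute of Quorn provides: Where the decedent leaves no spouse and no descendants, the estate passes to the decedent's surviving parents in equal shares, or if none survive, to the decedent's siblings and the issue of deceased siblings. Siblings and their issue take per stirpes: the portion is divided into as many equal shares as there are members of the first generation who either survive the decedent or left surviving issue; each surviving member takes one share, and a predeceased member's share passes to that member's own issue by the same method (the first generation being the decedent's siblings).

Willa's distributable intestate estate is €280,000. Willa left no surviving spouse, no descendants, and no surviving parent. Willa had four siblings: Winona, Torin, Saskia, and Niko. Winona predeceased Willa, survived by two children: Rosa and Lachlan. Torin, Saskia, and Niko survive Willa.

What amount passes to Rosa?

The entire €280,000 passes to the siblings and their issue.
That amount (€280,000) is divided into 4 shares of €70,000: Torin, Saskia, and Niko each take €70,000; Winona's €70,000 share passes to Winona's issue.
Winona's share (€70,000) is divided into 2 shares of €35,000: Rosa and Lachlan each take €35,000.

Rosa receives €35,000.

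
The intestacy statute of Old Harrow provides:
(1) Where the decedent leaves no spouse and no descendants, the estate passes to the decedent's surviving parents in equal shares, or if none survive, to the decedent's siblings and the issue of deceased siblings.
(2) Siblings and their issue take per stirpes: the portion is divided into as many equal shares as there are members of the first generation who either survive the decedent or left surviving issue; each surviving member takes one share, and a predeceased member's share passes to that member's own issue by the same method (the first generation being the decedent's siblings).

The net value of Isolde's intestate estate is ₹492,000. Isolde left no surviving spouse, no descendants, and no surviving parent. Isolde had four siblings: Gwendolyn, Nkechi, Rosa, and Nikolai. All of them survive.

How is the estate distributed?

Gwendolyn: ₹123,000; Nkechi: ₹123,000; Rosa: ₹123,000; Nikolai: ₹123,000

The entire ₹492,000 passes to the siblings and their issue.
That amount (₹492,000) is divided into 4 shares of ₹123,000: Gwendolyn, Nkechi, Rosa, and Nikolai each take ₹123,000.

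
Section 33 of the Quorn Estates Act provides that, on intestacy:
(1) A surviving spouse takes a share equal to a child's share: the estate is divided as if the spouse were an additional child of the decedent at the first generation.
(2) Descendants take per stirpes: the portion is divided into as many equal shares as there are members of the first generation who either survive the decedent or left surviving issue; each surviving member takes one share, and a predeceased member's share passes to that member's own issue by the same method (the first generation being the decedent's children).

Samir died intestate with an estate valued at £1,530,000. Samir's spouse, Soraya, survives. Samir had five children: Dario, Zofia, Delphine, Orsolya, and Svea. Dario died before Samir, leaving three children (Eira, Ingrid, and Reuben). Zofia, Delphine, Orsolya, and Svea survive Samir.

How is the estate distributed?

The spouse counts as an additional share at the children's level, so there are 6 primary shares of £255,000. Soraya takes one such share (£255,000).
The children's combined portion (£1,275,000) is divided into 5 shares of £255,000: Zofia, Delphine, Orsolya, and Svea each take £255,000; Dario's £255,000 share passes to Dario's issue.
Dario's share (£255,000) is divided into 3 shares of £85,000: Eira, Ingrid, and Reuben each take £85,000.

Soraya: £255,000; Eira: £85,000; Ingrid: £85,000; Reuben: £85,000; Zofia: £255,000; Delphine: £255,000; Orsolya: £255,000; Svea: £255,000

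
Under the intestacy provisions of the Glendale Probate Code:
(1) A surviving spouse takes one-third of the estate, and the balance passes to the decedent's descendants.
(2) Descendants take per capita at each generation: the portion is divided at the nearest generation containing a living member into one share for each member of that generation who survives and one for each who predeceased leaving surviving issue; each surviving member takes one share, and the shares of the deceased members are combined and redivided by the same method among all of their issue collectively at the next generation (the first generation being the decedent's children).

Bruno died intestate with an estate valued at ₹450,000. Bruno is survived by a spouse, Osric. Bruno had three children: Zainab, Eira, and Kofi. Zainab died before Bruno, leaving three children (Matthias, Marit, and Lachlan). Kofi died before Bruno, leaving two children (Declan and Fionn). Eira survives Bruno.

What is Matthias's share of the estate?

Matthias receives ₹40,000.

Osric takes one-third of ₹450,000 = ₹150,000. The remaining ₹300,000 passes to the descendants.
The descendants' portion (₹300,000) is divided at the children's generation into 3 shares of ₹100,000. Eira takes ₹100,000. The 2 shares of the deceased (Zainab and Kofi) are combined into a pool of ₹200,000.
That pool (₹200,000) is divided at the grandchildren's generation equally among Matthias, Marit, Lachlan, Declan, and Fionn: ₹40,000 each.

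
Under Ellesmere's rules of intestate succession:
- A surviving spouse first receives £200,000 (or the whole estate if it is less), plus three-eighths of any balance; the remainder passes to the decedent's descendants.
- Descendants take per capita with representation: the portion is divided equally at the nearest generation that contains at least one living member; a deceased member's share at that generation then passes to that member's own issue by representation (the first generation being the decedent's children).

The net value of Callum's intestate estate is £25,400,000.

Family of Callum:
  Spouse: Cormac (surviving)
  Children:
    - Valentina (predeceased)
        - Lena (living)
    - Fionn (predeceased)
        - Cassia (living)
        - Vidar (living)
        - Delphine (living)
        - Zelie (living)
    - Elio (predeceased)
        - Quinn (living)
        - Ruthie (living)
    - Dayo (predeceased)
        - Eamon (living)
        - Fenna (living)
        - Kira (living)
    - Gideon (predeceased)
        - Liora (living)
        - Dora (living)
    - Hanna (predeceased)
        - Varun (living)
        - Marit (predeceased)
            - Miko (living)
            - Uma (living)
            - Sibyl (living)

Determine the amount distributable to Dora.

Cormac first takes £200,000, leaving a balance of £25,200,000. Cormac then takes three-eighths of the balance (£9,450,000), for a total of £9,650,000. The remaining £15,750,000 passes to the descendants.
No child survives, so the initial division is made at the grandchildren's generation.
The descendants' portion (£15,750,000) is divided into 14 shares of £1,125,000: Lena, Cassia, Vidar, Delphine, Zelie, Quinn, Ruthie, Eamon, Fenna, Kira, Liora, Dora, and Varun each take £1,125,000; Marit's £1,125,000 share passes to Marit's issue.
Marit's share (£1,125,000) is divided into 3 shares of £375,000: Miko, Uma, and Sibyl each take £375,000.

Dora receives £1,125,000.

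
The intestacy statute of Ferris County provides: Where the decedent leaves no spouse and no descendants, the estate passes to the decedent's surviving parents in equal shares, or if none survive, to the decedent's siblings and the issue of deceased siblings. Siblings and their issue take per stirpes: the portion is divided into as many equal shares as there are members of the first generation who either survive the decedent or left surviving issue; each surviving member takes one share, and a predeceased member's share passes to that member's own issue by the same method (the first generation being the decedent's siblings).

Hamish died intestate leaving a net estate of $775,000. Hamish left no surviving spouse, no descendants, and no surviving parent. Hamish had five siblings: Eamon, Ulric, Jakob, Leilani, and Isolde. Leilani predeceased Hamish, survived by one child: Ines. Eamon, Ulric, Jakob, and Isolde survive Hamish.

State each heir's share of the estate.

The entire $775,000 passes to the siblings and their issue.
That amount ($775,000) is divided into 5 shares of $155,000: Eamon, Ulric, Jakob, and Isolde each take $155,000; Leilani's $155,000 share passes to Leilani's issue.
Leilani's share ($155,000) passes entirely to Ines.

Eamon: $155,000; Ulric: $155,000; Jakob: $155,000; Ines: $155,000; Isolde: $155,000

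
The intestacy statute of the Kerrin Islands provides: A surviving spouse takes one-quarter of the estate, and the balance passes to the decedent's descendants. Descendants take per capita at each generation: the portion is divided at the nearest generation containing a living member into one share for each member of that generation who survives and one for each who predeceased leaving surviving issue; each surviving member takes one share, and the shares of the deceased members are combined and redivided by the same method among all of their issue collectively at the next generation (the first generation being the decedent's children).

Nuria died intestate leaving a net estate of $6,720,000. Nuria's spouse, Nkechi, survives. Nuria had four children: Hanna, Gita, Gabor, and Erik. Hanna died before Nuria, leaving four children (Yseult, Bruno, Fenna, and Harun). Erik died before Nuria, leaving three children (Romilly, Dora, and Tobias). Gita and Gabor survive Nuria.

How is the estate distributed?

Nkechi takes one-quarter of $6,720,000 = $1,680,000. The remaining $5,040,000 passes to the descendants.
The descendants' portion ($5,040,000) is divided at the children's generation into 4 shares of $1,260,000. Gita and Gabor each take $1,260,000. The 2 shares of the deceased (Hanna and Erik) are combined into a pool of $2,520,000.
That pool ($2,520,000) is divided at the grandchildren's generation equally among Yseult, Bruno, Fenna, Harun, Romilly, Dora, and Tobias: $360,000 each.

Nkechi: $1,680,000; Yseult: $360,000; Bruno: $360,000; Fenna: $360,000; Harun: $360,000; Gita: $1,260,000; Gabor: $1,260,000; Romilly: $360,000; Dora: $360,000; Tobias: $360,000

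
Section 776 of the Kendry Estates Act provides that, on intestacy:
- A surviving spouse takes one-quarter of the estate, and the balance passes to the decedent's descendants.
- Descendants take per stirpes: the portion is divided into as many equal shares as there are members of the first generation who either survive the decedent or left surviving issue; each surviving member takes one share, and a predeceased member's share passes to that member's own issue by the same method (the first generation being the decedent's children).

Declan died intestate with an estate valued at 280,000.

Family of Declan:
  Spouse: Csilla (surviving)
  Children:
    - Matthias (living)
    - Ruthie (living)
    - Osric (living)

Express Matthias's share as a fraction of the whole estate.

Csilla takes one-quarter of 280,000 = 70,000. The remaining 210,000 passes to the descendants.
The descendants' portion (210,000) is divided into 3 shares of 70,000: Matthias, Ruthie, and Osric each take 70,000.

Matthias receives 1/4 of the estate.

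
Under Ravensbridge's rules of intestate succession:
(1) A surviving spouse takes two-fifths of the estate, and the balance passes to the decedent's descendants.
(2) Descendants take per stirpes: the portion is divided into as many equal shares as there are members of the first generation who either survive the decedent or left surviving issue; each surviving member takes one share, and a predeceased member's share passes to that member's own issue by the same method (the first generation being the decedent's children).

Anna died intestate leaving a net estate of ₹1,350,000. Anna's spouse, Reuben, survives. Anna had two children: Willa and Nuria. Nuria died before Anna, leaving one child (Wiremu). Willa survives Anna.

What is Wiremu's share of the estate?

Wiremu receives ₹405,000.

Reuben takes two-fifths of ₹1,350,000 = ₹540,000. The remaining ₹810,000 passes to the descendants.
The descendants' portion (₹810,000) is divided into 2 shares of ₹405,000: Willa takes ₹405,000; Nuria's ₹405,000 share passes to Nuria's issue.
Nuria's share (₹405,000) passes entirely to Wiremu.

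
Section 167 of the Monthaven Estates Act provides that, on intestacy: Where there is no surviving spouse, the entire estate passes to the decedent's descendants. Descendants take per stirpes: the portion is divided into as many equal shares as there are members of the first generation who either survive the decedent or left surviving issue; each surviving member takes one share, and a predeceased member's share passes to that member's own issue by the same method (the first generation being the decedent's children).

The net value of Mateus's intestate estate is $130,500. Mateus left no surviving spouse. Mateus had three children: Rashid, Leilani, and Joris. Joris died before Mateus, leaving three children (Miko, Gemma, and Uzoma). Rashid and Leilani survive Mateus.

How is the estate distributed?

Rashid: $43,500; Leilani: $43,500; Miko: $14,500; Gemma: $14,500; Uzoma: $14,500

The entire $130,500 passes to the descendants.
That amount ($130,500) is divided into 3 shares of $43,500: Rashid and Leilani each take $43,500; Joris's $43,500 share passes to Joris's issue.
Joris's share ($43,500) is divided into 3 shares of $14,500: Miko, Gemma, and Uzoma each take $14,500.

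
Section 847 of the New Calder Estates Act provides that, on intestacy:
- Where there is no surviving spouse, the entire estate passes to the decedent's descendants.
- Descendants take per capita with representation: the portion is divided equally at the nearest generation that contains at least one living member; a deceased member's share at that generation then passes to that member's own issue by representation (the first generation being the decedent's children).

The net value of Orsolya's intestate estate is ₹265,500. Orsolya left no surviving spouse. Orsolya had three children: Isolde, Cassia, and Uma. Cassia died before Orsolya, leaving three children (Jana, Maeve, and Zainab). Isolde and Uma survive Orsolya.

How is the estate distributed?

The entire ₹265,500 passes to the descendants.
That amount (₹265,500) is divided into 3 shares of ₹88,500: Isolde and Uma each take ₹88,500; Cassia's ₹88,500 share passes to Cassia's issue.
Cassia's share (₹88,500) is divided into 3 shares of ₹29,500: Jana, Maeve, and Zainab each take ₹29,500.

Isolde: ₹88,500; Jana: ₹29,500; Maeve: ₹29,500; Zainab: ₹29,500; Uma: ₹88,500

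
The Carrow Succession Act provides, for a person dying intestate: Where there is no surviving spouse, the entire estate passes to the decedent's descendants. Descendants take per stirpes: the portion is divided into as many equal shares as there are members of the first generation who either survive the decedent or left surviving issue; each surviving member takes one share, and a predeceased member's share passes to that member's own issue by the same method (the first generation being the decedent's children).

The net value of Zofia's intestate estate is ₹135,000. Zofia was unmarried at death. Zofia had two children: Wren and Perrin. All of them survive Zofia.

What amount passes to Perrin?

Perrin receives ₹67,500.

The entire ₹135,000 passes to the descendants.
That amount (₹135,000) is divided into 2 shares of ₹67,500: Wren and Perrin each take ₹67,500.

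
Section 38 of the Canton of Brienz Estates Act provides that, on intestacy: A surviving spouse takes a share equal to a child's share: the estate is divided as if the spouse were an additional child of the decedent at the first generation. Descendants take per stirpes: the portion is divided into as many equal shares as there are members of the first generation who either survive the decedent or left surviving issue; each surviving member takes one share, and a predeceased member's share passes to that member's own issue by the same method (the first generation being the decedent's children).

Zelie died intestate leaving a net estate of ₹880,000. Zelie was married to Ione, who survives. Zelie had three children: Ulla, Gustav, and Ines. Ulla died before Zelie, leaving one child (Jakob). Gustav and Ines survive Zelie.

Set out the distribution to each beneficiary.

The spouse counts as an additional share at the children's level, so there are 4 primary shares of ₹220,000. Ione takes one such share (₹220,000).
The children's combined portion (₹660,000) is divided into 3 shares of ₹220,000: Gustav and Ines each take ₹220,000; Ulla's ₹220,000 share passes to Ulla's issue.
Ulla's share (₹220,000) passes entirely to Jakob.

Ione: ₹220,000; Jakob: ₹220,000; Gustav: ₹220,000; Ines: ₹220,000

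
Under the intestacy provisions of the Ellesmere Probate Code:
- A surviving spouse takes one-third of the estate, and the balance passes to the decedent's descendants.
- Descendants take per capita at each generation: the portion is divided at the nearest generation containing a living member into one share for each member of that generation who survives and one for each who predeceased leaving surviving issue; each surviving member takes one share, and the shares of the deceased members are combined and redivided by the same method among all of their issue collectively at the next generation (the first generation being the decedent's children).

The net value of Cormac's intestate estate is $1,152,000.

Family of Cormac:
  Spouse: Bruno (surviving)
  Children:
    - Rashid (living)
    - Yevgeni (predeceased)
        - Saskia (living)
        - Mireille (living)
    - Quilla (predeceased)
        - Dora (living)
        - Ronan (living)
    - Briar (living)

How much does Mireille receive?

Bruno takes one-third of $1,152,000 = $384,000. The remaining $768,000 passes to the descendants.
The descendants' portion ($768,000) is divided at the children's generation into 4 shares of $192,000. Rashid and Briar each take $192,000. The 2 shares of the deceased (Yevgeni and Quilla) are combined into a pool of $384,000.
That pool ($384,000) is divided at the grandchildren's generation equally among Saskia, Mireille, Dora, and Ronan: $96,000 each.

Mireille receives $96,000.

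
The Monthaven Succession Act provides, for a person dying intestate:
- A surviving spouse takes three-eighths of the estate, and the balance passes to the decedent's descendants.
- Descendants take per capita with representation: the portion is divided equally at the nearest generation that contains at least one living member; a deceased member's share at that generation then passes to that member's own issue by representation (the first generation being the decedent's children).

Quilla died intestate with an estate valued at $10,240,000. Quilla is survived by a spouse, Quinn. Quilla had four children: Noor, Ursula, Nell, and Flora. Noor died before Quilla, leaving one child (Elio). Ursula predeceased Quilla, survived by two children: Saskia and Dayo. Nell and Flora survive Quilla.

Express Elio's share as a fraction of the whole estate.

Elio receives 5/32 of the estate.

Quinn takes three-eighths of $10,240,000 = $3,840,000. The remaining $6,400,000 passes to the descendants.
The descendants' portion ($6,400,000) is divided into 4 shares of $1,600,000: Nell and Flora each take $1,600,000; Noor's $1,600,000 share passes to Noor's issue; Ursula's $1,600,000 share passes to Ursula's issue.
Noor's share ($1,600,000) passes entirely to Elio.
Ursula's share ($1,600,000) is divided into 2 shares of $800,000: Saskia and Dayo each take $800,000.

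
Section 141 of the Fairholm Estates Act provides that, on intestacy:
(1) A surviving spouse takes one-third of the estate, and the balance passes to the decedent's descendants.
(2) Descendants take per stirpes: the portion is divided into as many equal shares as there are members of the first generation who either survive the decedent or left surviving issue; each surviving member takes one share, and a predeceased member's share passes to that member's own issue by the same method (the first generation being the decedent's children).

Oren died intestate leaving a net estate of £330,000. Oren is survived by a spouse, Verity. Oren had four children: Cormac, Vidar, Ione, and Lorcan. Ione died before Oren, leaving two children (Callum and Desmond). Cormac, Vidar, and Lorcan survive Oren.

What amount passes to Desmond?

Verity takes one-third of £330,000 = £110,000. The remaining £220,000 passes to the descendants.
The descendants' portion (£220,000) is divided into 4 shares of £55,000: Cormac, Vidar, and Lorcan each take £55,000; Ione's £55,000 share passes to Ione's issue.
Ione's share (£55,000) is divided into 2 shares of £27,500: Callum and Desmond each take £27,500.

Desmond receives £27,500.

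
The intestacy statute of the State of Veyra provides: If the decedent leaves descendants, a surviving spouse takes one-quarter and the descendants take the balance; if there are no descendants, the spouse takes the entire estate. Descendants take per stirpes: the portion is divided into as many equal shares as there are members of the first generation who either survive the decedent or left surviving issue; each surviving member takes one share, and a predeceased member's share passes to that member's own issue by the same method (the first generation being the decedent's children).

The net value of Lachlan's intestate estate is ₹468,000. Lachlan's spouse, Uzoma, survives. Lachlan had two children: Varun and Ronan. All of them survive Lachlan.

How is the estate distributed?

Uzoma: ₹117,000; Varun: ₹175,500; Ronan: ₹175,500

Uzoma takes one-quarter of ₹468,000 = ₹117,000. The remaining ₹351,000 passes to the descendants.
The descendants' portion (₹351,000) is divided into 2 shares of ₹175,500: Varun and Ronan each take ₹175,500.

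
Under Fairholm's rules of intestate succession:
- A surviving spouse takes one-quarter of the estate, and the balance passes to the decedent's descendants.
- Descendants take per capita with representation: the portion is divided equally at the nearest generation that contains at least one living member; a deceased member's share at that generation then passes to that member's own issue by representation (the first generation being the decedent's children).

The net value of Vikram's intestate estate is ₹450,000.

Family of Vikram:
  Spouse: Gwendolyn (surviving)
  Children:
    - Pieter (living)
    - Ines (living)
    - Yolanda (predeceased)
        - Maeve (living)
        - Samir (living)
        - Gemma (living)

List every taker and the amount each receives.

Gwendolyn: ₹112,500; Pieter: ₹112,500; Ines: ₹112,500; Maeve: ₹37,500; Samir: ₹37,500; Gemma: ₹37,500

Gwendolyn takes one-quarter of ₹450,000 = ₹112,500. The remaining ₹337,500 passes to the descendants.
The descendants' portion (₹337,500) is divided into 3 shares of ₹112,500: Pieter and Ines each take ₹112,500; Yolanda's ₹112,500 share passes to Yolanda's issue.
Yolanda's share (₹112,500) is divided into 3 shares of ₹37,500: Maeve, Samir, and Gemma each take ₹37,500.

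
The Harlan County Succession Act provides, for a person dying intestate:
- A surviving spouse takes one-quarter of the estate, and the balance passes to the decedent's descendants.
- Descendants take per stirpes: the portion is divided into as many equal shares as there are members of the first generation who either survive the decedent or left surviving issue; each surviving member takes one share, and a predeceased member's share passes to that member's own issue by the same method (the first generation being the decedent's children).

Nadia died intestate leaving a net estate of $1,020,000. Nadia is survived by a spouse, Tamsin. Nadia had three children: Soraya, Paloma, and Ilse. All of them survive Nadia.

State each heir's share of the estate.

Tamsin: $255,000; Soraya: $255,000; Paloma: $255,000; Ilse: $255,000

Tamsin takes one-quarter of $1,020,000 = $255,000. The remaining $765,000 passes to the descendants.
The descendants' portion ($765,000) is divided into 3 shares of $255,000: Soraya, Paloma, and Ilse each take $255,000.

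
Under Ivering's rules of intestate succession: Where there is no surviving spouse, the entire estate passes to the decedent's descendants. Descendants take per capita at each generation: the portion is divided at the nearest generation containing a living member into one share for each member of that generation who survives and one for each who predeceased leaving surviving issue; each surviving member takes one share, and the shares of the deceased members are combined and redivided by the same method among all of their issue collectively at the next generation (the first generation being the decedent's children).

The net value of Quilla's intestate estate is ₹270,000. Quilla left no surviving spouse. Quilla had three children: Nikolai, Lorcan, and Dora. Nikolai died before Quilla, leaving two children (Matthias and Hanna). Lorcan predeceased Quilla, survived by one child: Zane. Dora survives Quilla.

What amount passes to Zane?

Zane receives ₹60,000.

The entire ₹270,000 passes to the descendants.
That amount (₹270,000) is divided at the children's generation into 3 shares of ₹90,000. Dora takes ₹90,000. The 2 shares of the deceased (Nikolai and Lorcan) are combined into a pool of ₹180,000.
That pool (₹180,000) is divided at the grandchildren's generation equally among Matthias, Hanna, and Zane: ₹60,000 each.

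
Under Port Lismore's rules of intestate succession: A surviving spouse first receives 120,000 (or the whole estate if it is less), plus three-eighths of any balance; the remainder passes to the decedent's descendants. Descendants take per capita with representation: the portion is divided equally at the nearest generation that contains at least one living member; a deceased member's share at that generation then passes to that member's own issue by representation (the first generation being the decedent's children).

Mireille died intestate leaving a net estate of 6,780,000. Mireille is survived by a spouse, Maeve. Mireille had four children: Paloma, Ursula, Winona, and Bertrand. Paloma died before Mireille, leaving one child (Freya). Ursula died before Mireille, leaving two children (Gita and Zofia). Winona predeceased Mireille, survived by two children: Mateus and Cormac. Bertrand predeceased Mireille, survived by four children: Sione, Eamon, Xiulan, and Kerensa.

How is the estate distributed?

Maeve first takes 120,000, leaving a balance of 6,660,000. Maeve then takes three-eighths of the balance (2,497,500), for a total of 2,617,500. The remaining 4,162,500 passes to the descendants.
No child survives, so the initial division is made at the grandchildren's generation.
The descendants' portion (4,162,500) is divided into 9 shares of 462,500: Freya, Gita, Zofia, Mateus, Cormac, Sione, Eamon, Xiulan, and Kerensa each take 462,500.

Maeve: 2,617,500; Freya: 462,500; Gita: 462,500; Zofia: 462,500; Mateus: 462,500; Cormac: 462,500; Sione: 462,500; Eamon: 462,500; Xiulan: 462,500; Kerensa: 462,500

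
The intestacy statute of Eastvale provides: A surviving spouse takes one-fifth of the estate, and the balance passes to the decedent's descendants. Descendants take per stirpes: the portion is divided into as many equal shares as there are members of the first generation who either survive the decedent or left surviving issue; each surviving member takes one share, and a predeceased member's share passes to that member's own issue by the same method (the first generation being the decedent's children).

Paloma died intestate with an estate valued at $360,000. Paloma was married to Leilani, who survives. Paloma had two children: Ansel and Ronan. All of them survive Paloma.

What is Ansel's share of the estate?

Ansel receives $144,000.

Leilani takes one-fifth of $360,000 = $72,000. The remaining $288,000 passes to the descendants.
The descendants' portion ($288,000) is divided into 2 shares of $144,000: Ansel and Ronan each take $144,000.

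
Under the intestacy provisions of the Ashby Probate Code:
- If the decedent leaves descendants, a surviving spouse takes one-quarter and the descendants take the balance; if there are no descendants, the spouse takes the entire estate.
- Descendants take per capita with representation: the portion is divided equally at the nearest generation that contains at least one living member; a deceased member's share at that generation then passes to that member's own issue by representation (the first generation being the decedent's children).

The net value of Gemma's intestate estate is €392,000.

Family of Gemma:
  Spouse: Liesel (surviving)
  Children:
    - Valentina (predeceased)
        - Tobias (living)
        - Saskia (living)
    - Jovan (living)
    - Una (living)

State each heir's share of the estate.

Liesel takes one-quarter of €392,000 = €98,000. The remaining €294,000 passes to the descendants.
The descendants' portion (€294,000) is divided into 3 shares of €98,000: Jovan and Una each take €98,000; Valentina's €98,000 share passes to Valentina's issue.
Valentina's share (€98,000) is divided into 2 shares of €49,000: Tobias and Saskia each take €49,000.

Liesel: €98,000; Tobias: €49,000; Saskia: €49,000; Jovan: €98,000; Una: €98,000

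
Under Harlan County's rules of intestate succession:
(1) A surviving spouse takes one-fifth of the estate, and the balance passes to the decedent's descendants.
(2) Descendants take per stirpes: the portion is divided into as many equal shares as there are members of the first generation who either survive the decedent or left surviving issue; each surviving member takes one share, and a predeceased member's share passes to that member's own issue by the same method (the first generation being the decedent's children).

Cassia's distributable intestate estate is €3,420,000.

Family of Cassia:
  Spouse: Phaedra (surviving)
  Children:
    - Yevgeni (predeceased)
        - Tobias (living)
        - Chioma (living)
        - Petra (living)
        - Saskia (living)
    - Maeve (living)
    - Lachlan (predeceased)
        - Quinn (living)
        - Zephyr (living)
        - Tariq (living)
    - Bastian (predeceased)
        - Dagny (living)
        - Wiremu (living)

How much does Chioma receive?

Chioma receives €171,000.

Phaedra takes one-fifth of €3,420,000 = €684,000. The remaining €2,736,000 passes to the descendants.
The descendants' portion (€2,736,000) is divided into 4 shares of €684,000: Maeve takes €684,000; Yevgeni's €684,000 share passes to Yevgeni's issue; Lachlan's €684,000 share passes to Lachlan's issue; Bastian's €684,000 share passes to Bastian's issue.
Yevgeni's share (€684,000) is divided into 4 shares of €171,000: Tobias, Chioma, Petra, and Saskia each take €171,000.
Lachlan's share (€684,000) is divided into 3 shares of €228,000: Quinn, Zephyr, and Tariq each take €228,000.
Bastian's share (€684,000) is divided into 2 shares of €342,000: Dagny and Wiremu each take €342,000.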